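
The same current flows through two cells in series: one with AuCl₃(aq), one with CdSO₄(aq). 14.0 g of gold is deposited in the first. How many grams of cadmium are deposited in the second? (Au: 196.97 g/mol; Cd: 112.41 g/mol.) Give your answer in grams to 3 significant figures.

12.0 g

n(Au) = 14.0 / 196.97 = 0.07108 mol
Au³⁺ + 3e⁻ → Au, so n(e⁻) = 3 × 0.07108 = 0.2132 mol
In series, the same 0.2132 mol of electrons flows through the second cell.
Cd²⁺ + 2e⁻ → Cd, so n(Cd) = 0.2132 / 2 = 0.1066 mol
m(Cd) = 0.1066 × 112.41 = 12.0 g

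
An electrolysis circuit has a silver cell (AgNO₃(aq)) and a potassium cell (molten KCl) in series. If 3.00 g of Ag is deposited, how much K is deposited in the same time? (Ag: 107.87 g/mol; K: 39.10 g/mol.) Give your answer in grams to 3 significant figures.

n(Ag) = 3.00 / 107.87 = 0.02781 mol
Ag⁺ + e⁻ → Ag, so n(e⁻) = 0.02781 mol
Same current for the same time ⇒ same n(e⁻) = 0.02781 mol in both cells.
K⁺ + e⁻ → K, so n(K) = 0.02781 mol
m(K) = 0.02781 × 39.10 = 1.09 g

1.09 g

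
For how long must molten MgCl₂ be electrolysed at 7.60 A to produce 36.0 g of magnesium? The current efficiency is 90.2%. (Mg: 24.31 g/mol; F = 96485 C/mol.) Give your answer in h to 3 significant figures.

11.6 h

n(Mg) = 36.0 / 24.31 = 1.481 mol
Mg²⁺ + 2e⁻ → Mg, so n(e⁻) = 2 × 1.481 = 2.962 mol
Q = 2.962 × 96485 / 0.902 = 3.168×10^5 C
t = Q / I = 3.168×10^5 / 7.60 = 41680 s = 11.6 h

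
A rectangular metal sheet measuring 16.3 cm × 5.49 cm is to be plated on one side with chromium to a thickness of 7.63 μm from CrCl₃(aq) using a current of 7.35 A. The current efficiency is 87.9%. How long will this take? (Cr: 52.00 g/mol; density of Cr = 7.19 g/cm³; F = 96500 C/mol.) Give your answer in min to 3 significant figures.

7.05 min

Plated area = 16.3 × 5.49 = 89.49 cm²
Volume = 89.49 × 7.63×10⁻⁴ cm = 0.06828 cm³
m(Cr) = 0.06828 × 7.19 = 0.4909 g
n(Cr) = 0.4909 / 52.00 = 0.009440 mol; n(e⁻) = 3 × 0.009440 = 0.02832 mol
Q = 0.02832 × 96500 / 0.879 = 3109 C
t = 3109 / 7.35 = 423.0 s = 7.05 min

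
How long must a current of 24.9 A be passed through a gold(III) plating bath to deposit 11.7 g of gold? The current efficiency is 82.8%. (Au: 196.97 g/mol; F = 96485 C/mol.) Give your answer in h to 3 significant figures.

n(Au) = 11.7 / 196.97 = 0.05940 mol
Au³⁺ + 3e⁻ → Au, so n(e⁻) = 3 × 0.05940 = 0.1782 mol
Q = 0.1782 × 96485 / 0.828 = 20770 C
t = Q / I = 20770 / 24.9 = 834.1 s = 0.232 h

0.232 h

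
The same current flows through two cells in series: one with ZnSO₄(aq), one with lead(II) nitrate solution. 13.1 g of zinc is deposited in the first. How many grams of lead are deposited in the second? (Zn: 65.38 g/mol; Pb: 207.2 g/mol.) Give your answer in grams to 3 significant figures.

n(Zn) = 13.1 / 65.38 = 0.2004 mol
Zn²⁺ + 2e⁻ → Zn, so n(e⁻) = 2 × 0.2004 = 0.4008 mol
Since the cells are in series, n(e⁻) in the Pb cell is also 0.4008 mol.
Pb²⁺ + 2e⁻ → Pb, so n(Pb) = 0.4008 / 2 = 0.2004 mol
m(Pb) = 0.2004 × 207.2 = 41.5 g

41.5 g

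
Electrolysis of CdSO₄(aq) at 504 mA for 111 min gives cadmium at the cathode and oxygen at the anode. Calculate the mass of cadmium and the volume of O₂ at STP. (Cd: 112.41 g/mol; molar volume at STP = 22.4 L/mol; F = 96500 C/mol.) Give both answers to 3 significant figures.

1.96 g Cd; 0.195 L O₂

Q = 0.504 × 6660 = 3357 C; n(e⁻) = 3357 / 96500 = 0.03479 mol
Cathode: Cd²⁺ + 2e⁻ → Cd → n(Cd) = 0.03479/2 = 0.01740 mol → 1.96 g
Anode: 2H₂O → O₂ + 4H⁺ + 4e⁻ → n(O₂) = 0.03479/4 = 0.008698 mol → 0.195 L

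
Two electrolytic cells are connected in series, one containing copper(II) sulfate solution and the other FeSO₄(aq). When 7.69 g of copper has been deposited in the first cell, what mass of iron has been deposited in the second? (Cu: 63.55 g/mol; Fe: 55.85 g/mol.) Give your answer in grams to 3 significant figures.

n(Cu) = 7.69 / 63.55 = 0.1210 mol
Cu²⁺ + 2e⁻ → Cu, so n(e⁻) = 2 × 0.1210 = 0.2420 mol
The cells are in series, so the same charge (and hence the same n(e⁻) = 0.2420 mol) passes through both.
Fe²⁺ + 2e⁻ → Fe, so n(Fe) = 0.2420 / 2 = 0.1210 mol
m(Fe) = 0.1210 × 55.85 = 6.76 g

6.76 g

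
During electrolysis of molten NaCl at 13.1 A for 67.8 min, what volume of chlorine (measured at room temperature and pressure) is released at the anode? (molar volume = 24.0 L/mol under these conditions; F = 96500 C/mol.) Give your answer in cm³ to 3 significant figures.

Q = It = 13.1 × 4068 = 53290 C
Moles of electrons = 53290 / 96500 = 0.5522 mol
2Cl⁻ → Cl₂ + 2e⁻, so n(Cl₂) = 0.5522 / 2 = 0.2761 mol
V = 0.2761 × 24.0 = 6.626 L
= 6630 cm³

6630 cm³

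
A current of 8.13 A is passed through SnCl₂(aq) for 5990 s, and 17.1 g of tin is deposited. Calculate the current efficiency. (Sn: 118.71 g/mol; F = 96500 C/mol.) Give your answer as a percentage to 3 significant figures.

57.1%

Q = 8.13 × 5990 = 48700 C
n(e⁻) = 48700 / 96500 = 0.5047 mol
Sn²⁺ + 2e⁻ → Sn, so theoretical n(Sn) = 0.2524 mol → 29.96 g
Efficiency = 17.1 / 29.96 = 0.5708 = 57.1%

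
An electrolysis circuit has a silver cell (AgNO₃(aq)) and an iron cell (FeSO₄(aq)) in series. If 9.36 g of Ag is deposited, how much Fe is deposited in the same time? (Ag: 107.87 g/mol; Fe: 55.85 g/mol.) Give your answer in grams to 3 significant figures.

2.42 g

n(Ag) = 9.36 / 107.87 = 0.08677 mol
Ag⁺ + e⁻ → Ag, so n(e⁻) = 0.08677 mol
Since the cells are in series, n(e⁻) in the Fe cell is also 0.08677 mol.
Fe²⁺ + 2e⁻ → Fe, so n(Fe) = 0.08677 / 2 = 0.04339 mol
m(Fe) = 0.04339 × 55.85 = 2.42 g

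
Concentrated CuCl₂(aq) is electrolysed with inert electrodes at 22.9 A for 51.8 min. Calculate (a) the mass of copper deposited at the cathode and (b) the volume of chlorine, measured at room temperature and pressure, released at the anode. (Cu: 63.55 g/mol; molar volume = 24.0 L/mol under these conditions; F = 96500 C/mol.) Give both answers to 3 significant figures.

Q = 22.9 × 3108 = 71170 C; n(e⁻) = 71170 / 96500 = 0.7375 mol
Cathode: Cu²⁺ + 2e⁻ → Cu → n(Cu) = 0.7375/2 = 0.3688 mol → 23.4 g
Anode: 2Cl⁻ → Cl₂ + 2e⁻ → n(Cl₂) = 0.7375/2 = 0.3688 mol → 8.85 L

23.4 g Cu; 8.85 L Cl₂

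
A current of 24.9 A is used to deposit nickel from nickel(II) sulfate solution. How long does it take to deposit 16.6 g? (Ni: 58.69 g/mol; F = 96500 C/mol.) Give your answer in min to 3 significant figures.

n(Ni) = 16.6 / 58.69 = 0.2828 mol
Ni²⁺ + 2e⁻ → Ni, so n(e⁻) = 2 × 0.2828 = 0.5656 mol
Q = 0.5656 × 96500 = 54580 C
t = Q / I = 54580 / 24.9 = 2192 s = 36.5 min

36.5 min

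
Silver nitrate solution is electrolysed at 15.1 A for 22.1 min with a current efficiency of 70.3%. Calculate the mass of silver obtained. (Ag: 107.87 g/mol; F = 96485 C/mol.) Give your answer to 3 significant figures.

Q = 15.1 × 1326 = 20020 C
n(e⁻) = 20020 / 96485 = 0.2075 mol
Ag⁺ + e⁻ → Ag, so theoretical m(Ag) = 0.2075 × 107.87 = 22.38 g
Actual mass = 70.3% × 22.38 = 15.7 g

15.7 g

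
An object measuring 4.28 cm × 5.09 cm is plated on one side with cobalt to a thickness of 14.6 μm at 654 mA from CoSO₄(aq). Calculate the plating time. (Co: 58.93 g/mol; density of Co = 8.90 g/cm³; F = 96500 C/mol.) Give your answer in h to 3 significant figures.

0.394 h

Plated area = 4.28 × 5.09 = 21.79 cm²
Volume = 21.79 × 14.6×10⁻⁴ cm = 0.03181 cm³
m(Co) = 0.03181 × 8.90 = 0.2831 g
n(Co) = 0.2831 / 58.93 = 0.004804 mol; n(e⁻) = 2 × 0.004804 = 0.009608 mol
Q = 0.009608 × 96500 = 927.2 C
t = 927.2 / 0.654 = 1418 s = 0.394 h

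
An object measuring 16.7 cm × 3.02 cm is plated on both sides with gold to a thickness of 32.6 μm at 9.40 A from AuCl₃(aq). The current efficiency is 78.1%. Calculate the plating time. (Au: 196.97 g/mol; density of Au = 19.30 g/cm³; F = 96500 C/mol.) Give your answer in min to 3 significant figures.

21.2 min

Plated area = 2 × 16.7 × 3.02 = 100.9 cm²
Volume = 100.9 × 32.6×10⁻⁴ cm = 0.3289 cm³
m(Au) = 0.3289 × 19.30 = 6.348 g
n(Au) = 6.348 / 196.97 = 0.03223 mol; n(e⁻) = 3 × 0.03223 = 0.09669 mol
Q = 0.09669 × 96500 / 0.781 = 11950 C
t = 11950 / 9.40 = 1271 s = 21.2 min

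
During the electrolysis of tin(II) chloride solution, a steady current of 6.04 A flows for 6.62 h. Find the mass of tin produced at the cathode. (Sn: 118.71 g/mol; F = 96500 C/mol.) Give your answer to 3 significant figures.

Q = 6.04 A × 23832 s = 1.439×10^5 C
n(e⁻) = 1.439×10^5 / 96500 = 1.491 mol
Sn²⁺ + 2e⁻ → Sn, so n(Sn) = 1.491 / 2 = 0.7455 mol
m = 0.7455 × 118.71 = 88.5 g

88.5 g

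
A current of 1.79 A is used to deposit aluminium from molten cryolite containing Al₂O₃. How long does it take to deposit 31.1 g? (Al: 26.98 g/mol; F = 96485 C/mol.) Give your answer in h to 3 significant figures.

51.8 h

n(Al) = 31.1 / 26.98 = 1.153 mol
Al³⁺ + 3e⁻ → Al, so n(e⁻) = 3 × 1.153 = 3.459 mol
Q = 3.459 × 96485 = 3.337×10^5 C
t = Q / I = 3.337×10^5 / 1.79 = 1.864×10^5 s = 51.8 h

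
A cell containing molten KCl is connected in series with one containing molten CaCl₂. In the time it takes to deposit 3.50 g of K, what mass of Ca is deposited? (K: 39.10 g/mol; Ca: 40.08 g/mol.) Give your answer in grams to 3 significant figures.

n(K) = 3.50 / 39.10 = 0.08951 mol
K⁺ + e⁻ → K, so n(e⁻) = 0.08951 mol
Since the cells are in series, n(e⁻) in the Ca cell is also 0.08951 mol.
Ca²⁺ + 2e⁻ → Ca, so n(Ca) = 0.08951 / 2 = 0.04476 mol
m(Ca) = 0.04476 × 40.08 = 1.79 g

1.79 g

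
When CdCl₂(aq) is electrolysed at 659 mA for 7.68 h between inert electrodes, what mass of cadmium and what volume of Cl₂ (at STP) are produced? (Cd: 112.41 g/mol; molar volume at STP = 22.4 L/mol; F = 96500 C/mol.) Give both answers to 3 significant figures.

Q = 0.659 × 27648 = 18220 C; n(e⁻) = 18220 / 96500 = 0.1888 mol
Cathode: Cd²⁺ + 2e⁻ → Cd → n(Cd) = 0.1888/2 = 0.09440 mol → 10.6 g
Anode: 2Cl⁻ → Cl₂ + 2e⁻ → n(Cl₂) = 0.1888/2 = 0.09440 mol → 2.11 L

10.6 g Cd; 2.11 L Cl₂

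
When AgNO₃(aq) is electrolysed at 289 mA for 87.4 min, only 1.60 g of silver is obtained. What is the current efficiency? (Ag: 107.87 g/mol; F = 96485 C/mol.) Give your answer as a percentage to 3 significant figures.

94.4%

Q = 0.289 × 5244 = 1516 C
n(e⁻) = 1516 / 96485 = 0.01571 mol
Ag⁺ + e⁻ → Ag, so theoretical n(Ag) = 0.01571 mol → 1.695 g
Efficiency = 1.60 / 1.695 = 0.9440 = 94.4%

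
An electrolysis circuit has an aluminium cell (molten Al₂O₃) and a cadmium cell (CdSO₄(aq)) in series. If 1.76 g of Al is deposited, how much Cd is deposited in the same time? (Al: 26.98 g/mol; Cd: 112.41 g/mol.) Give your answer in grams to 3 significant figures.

n(Al) = 1.76 / 26.98 = 0.06523 mol
Al³⁺ + 3e⁻ → Al, so n(e⁻) = 3 × 0.06523 = 0.1957 mol
In series, the same 0.1957 mol of electrons flows through the second cell.
Cd²⁺ + 2e⁻ → Cd, so n(Cd) = 0.1957 / 2 = 0.09785 mol
m(Cd) = 0.09785 × 112.41 = 11.0 g

11.0 g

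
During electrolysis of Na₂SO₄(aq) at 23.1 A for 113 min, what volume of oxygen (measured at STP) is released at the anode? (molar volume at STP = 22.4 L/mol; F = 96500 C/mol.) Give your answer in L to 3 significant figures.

Q = 23.1 A × 6780 s = 1.566×10^5 C
Moles of electrons = 1.566×10^5 / 96500 = 1.623 mol
2H₂O → O₂ + 4H⁺ + 4e⁻, so n(O₂) = 1.623 / 4 = 0.4058 mol
V = 0.4058 × 22.4 = 9.090 L

9.09 L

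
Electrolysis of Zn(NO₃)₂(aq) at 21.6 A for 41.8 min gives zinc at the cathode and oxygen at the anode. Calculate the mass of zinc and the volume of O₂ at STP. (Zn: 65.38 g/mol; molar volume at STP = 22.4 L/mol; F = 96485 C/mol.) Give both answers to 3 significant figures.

Q = 21.6 × 2508 = 54170 C; n(e⁻) = 54170 / 96485 = 0.5614 mol
Cathode: Zn²⁺ + 2e⁻ → Zn → n(Zn) = 0.5614/2 = 0.2807 mol → 18.4 g
Anode: 2H₂O → O₂ + 4H⁺ + 4e⁻ → n(O₂) = 0.5614/4 = 0.1404 mol → 3.14 L

18.4 g Zn; 3.14 L O₂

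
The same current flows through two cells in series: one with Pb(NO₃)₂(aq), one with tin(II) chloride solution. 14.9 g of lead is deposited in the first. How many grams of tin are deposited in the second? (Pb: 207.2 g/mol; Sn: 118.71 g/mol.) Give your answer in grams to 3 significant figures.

n(Pb) = 14.9 / 207.2 = 0.07191 mol
Pb²⁺ + 2e⁻ → Pb, so n(e⁻) = 2 × 0.07191 = 0.1438 mol
In series, the same 0.1438 mol of electrons flows through the second cell.
Sn²⁺ + 2e⁻ → Sn, so n(Sn) = 0.1438 / 2 = 0.07190 mol
m(Sn) = 0.07190 × 118.71 = 8.54 g

8.54 g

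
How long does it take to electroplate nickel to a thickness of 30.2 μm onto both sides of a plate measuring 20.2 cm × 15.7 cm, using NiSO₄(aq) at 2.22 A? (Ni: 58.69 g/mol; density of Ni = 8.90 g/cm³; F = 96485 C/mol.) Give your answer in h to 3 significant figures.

7.01 h

Plated area = 2 × 20.2 × 15.7 = 634.3 cm²
Volume = 634.3 × 30.2×10⁻⁴ cm = 1.916 cm³
m(Ni) = 1.916 × 8.90 = 17.05 g
n(Ni) = 17.05 / 58.69 = 0.2905 mol; n(e⁻) = 2 × 0.2905 = 0.5810 mol
Q = 0.5810 × 96485 = 56060 C
t = 56060 / 2.22 = 25250 s = 7.01 h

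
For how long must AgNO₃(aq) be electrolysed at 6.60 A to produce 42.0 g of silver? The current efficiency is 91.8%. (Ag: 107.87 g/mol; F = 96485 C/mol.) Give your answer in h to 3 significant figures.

1.72 h

n(Ag) = 42.0 / 107.87 = 0.3894 mol
Ag⁺ + e⁻ → Ag, so n(e⁻) = 0.3894 mol
Q = 0.3894 × 96485 / 0.918 = 40930 C
t = Q / I = 40930 / 6.60 = 6202 s = 1.72 h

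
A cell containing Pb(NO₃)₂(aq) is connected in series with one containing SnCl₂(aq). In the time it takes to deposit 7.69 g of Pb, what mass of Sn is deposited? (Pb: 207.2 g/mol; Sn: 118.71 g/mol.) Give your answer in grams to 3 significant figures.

4.41 g

n(Pb) = 7.69 / 207.2 = 0.03711 mol
Pb²⁺ + 2e⁻ → Pb, so n(e⁻) = 2 × 0.03711 = 0.07422 mol
Since the cells are in series, n(e⁻) in the Sn cell is also 0.07422 mol.
Sn²⁺ + 2e⁻ → Sn, so n(Sn) = 0.07422 / 2 = 0.03711 mol
m(Sn) = 0.03711 × 118.71 = 4.41 g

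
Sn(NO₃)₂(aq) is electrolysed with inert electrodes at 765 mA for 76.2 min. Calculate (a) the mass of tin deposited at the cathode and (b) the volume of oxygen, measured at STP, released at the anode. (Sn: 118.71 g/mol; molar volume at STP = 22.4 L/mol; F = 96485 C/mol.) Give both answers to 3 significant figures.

Q = 0.765 × 4572 = 3498 C; n(e⁻) = 3498 / 96485 = 0.03625 mol
Cathode: Sn²⁺ + 2e⁻ → Sn → n(Sn) = 0.03625/2 = 0.01813 mol → 2.15 g
Anode: 2H₂O → O₂ + 4H⁺ + 4e⁻ → n(O₂) = 0.03625/4 = 0.009063 mol → 0.203 L

2.15 g Sn; 0.203 L O₂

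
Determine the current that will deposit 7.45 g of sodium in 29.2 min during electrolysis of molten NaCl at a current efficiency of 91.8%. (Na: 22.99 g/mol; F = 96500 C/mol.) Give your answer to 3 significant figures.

19.4 A

n(Na) = 7.45 / 22.99 = 0.3241 mol
Na⁺ + e⁻ → Na, so n(e⁻) = 0.3241 mol
Q = 0.3241 × 96500 / 0.918 = 34070 C
I = Q / t = 34070 / 1752 s = 19.4 A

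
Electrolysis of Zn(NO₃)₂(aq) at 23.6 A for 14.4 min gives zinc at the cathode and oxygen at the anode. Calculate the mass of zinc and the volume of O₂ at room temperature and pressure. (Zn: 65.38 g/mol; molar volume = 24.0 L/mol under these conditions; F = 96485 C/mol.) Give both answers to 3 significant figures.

6.91 g Zn; 1.27 L O₂

Q = 23.6 × 864 = 20390 C; n(e⁻) = 20390 / 96485 = 0.2113 mol
Cathode: Zn²⁺ + 2e⁻ → Zn → n(Zn) = 0.2113/2 = 0.1057 mol → 6.91 g
Anode: 2H₂O → O₂ + 4H⁺ + 4e⁻ → n(O₂) = 0.2113/4 = 0.05283 mol → 1.27 L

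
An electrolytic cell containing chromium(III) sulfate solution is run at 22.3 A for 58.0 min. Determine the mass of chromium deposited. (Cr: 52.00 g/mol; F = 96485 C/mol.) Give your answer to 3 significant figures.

Q = 22.3 A × 3480 s = 77600 C
Moles of electrons = 77600 / 96485 = 0.8043 mol
Cr³⁺ + 3e⁻ → Cr, so n(Cr) = 0.8043 / 3 = 0.2681 mol
m = 0.2681 × 52.00 = 13.9 g

13.9 g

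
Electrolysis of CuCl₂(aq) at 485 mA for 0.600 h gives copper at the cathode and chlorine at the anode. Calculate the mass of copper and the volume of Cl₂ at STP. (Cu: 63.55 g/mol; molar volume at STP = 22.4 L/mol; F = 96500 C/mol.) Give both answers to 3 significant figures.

Q = 0.485 × 2160 = 1048 C; n(e⁻) = 1048 / 96500 = 0.01086 mol
Cathode: Cu²⁺ + 2e⁻ → Cu → n(Cu) = 0.01086/2 = 0.005430 mol → 0.345 g
Anode: 2Cl⁻ → Cl₂ + 2e⁻ → n(Cl₂) = 0.01086/2 = 0.005430 mol → 0.122 L

0.345 g Cu; 0.122 L Cl₂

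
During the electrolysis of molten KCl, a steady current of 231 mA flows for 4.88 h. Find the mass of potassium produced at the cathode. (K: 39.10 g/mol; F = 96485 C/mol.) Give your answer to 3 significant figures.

1.64 g

Charge passed = 0.231 × 17568 = 4058 C
Moles of electrons = 4058 / 96485 = 0.04206 mol
K⁺ + e⁻ → K, so n(K) = 0.04206 mol
m = 0.04206 × 39.10 = 1.64 g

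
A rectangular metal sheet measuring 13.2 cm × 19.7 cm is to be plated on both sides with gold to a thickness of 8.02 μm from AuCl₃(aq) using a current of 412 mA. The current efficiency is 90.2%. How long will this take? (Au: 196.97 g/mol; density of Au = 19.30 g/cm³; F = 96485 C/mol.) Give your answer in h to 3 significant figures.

Plated area = 2 × 13.2 × 19.7 = 520.1 cm²
Volume = 520.1 × 8.02×10⁻⁴ cm = 0.4171 cm³
m(Au) = 0.4171 × 19.30 = 8.050 g
n(Au) = 8.050 / 196.97 = 0.04087 mol; n(e⁻) = 3 × 0.04087 = 0.1226 mol
Q = 0.1226 × 96485 / 0.902 = 13110 C
t = 13110 / 0.412 = 31820 s = 8.84 h

8.84 h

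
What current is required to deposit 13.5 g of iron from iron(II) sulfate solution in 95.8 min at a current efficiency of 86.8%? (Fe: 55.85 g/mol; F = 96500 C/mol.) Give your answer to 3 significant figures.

9.35 A

n(Fe) = 13.5 / 55.85 = 0.2417 mol
Fe²⁺ + 2e⁻ → Fe, so n(e⁻) = 2 × 0.2417 = 0.4834 mol
Q = 0.4834 × 96500 / 0.868 = 53740 C
I = Q / t = 53740 / 5748 s = 9.35 A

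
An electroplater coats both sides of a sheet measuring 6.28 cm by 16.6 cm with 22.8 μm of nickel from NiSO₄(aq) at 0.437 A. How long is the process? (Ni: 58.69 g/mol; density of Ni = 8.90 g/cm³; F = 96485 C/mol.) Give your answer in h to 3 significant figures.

8.84 h

Plated area = 2 × 6.28 × 16.6 = 208.5 cm²
Volume = 208.5 × 22.8×10⁻⁴ cm = 0.4754 cm³
m(Ni) = 0.4754 × 8.90 = 4.231 g
n(Ni) = 4.231 / 58.69 = 0.07209 mol; n(e⁻) = 2 × 0.07209 = 0.1442 mol
Q = 0.1442 × 96485 = 13910 C
t = 13910 / 0.437 = 31830 s = 8.84 h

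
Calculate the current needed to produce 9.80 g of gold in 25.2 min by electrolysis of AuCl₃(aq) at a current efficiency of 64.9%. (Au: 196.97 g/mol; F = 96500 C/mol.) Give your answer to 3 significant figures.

n(Au) = 9.80 / 196.97 = 0.04975 mol
Au³⁺ + 3e⁻ → Au, so n(e⁻) = 3 × 0.04975 = 0.1493 mol
Q = 0.1493 × 96500 / 0.649 = 22200 C
I = Q / t = 22200 / 1512 s = 14.7 A

14.7 A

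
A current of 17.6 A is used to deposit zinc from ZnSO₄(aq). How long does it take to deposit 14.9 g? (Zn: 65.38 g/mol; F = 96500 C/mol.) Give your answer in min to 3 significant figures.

41.7 min

n(Zn) = 14.9 / 65.38 = 0.2279 mol
Zn²⁺ + 2e⁻ → Zn, so n(e⁻) = 2 × 0.2279 = 0.4558 mol
Q = 0.4558 × 96500 = 43980 C
t = Q / I = 43980 / 17.6 = 2499 s = 41.7 min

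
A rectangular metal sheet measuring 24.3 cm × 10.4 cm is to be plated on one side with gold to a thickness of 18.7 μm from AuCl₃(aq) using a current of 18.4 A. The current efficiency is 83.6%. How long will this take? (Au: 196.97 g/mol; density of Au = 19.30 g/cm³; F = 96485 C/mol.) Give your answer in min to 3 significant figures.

14.5 min

Plated area = 24.3 × 10.4 = 252.7 cm²
Volume = 252.7 × 18.7×10⁻⁴ cm = 0.4725 cm³
m(Au) = 0.4725 × 19.30 = 9.119 g
n(Au) = 9.119 / 196.97 = 0.04630 mol; n(e⁻) = 3 × 0.04630 = 0.1389 mol
Q = 0.1389 × 96485 / 0.836 = 16030 C
t = 16030 / 18.4 = 871.2 s = 14.5 min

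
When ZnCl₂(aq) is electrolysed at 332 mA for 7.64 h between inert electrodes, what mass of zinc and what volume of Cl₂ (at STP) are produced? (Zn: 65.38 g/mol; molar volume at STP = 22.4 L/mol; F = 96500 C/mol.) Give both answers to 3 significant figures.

Q = 0.332 × 27504 = 9131 C; n(e⁻) = 9131 / 96500 = 0.09462 mol
Cathode: Zn²⁺ + 2e⁻ → Zn → n(Zn) = 0.09462/2 = 0.04731 mol → 3.09 g
Anode: 2Cl⁻ → Cl₂ + 2e⁻ → n(Cl₂) = 0.09462/2 = 0.04731 mol → 1.06 L

3.09 g Zn; 1.06 L Cl₂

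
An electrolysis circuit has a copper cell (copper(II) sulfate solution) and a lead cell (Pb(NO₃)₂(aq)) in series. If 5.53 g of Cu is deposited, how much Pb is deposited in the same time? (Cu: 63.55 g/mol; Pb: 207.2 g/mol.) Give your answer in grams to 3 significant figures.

18.0 g

n(Cu) = 5.53 / 63.55 = 0.08702 mol
Cu²⁺ + 2e⁻ → Cu, so n(e⁻) = 2 × 0.08702 = 0.1740 mol
Same current for the same time ⇒ same n(e⁻) = 0.1740 mol in both cells.
Pb²⁺ + 2e⁻ → Pb, so n(Pb) = 0.1740 / 2 = 0.08700 mol
m(Pb) = 0.08700 × 207.2 = 18.0 g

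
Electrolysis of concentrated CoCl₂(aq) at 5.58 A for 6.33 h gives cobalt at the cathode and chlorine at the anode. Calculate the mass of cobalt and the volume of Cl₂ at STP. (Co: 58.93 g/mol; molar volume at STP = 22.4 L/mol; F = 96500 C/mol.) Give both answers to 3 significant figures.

Q = 5.58 × 22788 = 1.272×10^5 C; n(e⁻) = 1.272×10^5 / 96500 = 1.318 mol
Cathode: Co²⁺ + 2e⁻ → Co → n(Co) = 1.318/2 = 0.6590 mol → 38.8 g
Anode: 2Cl⁻ → Cl₂ + 2e⁻ → n(Cl₂) = 1.318/2 = 0.6590 mol → 14.8 L

38.8 g Co; 14.8 L Cl₂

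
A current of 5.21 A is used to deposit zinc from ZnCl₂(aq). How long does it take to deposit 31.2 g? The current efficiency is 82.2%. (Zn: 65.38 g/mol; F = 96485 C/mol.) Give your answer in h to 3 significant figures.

5.97 h

n(Zn) = 31.2 / 65.38 = 0.4772 mol
Zn²⁺ + 2e⁻ → Zn, so n(e⁻) = 2 × 0.4772 = 0.9544 mol
Q = 0.9544 × 96485 / 0.822 = 1.120×10^5 C
t = Q / I = 1.120×10^5 / 5.21 = 21500 s = 5.97 h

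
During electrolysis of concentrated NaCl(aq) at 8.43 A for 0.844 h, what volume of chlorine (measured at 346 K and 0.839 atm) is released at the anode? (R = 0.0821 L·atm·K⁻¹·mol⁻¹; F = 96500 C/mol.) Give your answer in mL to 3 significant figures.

4490 mL

Q = 8.43 A × 3038.4 s = 25610 C
n(e⁻) = Q/F = 25610/96500 = 0.2654 mol
2Cl⁻ → Cl₂ + 2e⁻, so n(Cl₂) = 0.2654 / 2 = 0.1327 mol
V = nRT/P = 0.1327 × 0.0821 × 346 / 0.839 = 4.493 L
= 4490 mL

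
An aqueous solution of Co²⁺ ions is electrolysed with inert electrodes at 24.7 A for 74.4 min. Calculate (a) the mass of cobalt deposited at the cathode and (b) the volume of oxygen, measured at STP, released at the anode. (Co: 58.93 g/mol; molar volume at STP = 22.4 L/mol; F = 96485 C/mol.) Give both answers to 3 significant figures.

Q = 24.7 × 4464 = 1.103×10^5 C; n(e⁻) = 1.103×10^5 / 96485 = 1.143 mol
Cathode: Co²⁺ + 2e⁻ → Co → n(Co) = 1.143/2 = 0.5715 mol → 33.7 g
Anode: 2H₂O → O₂ + 4H⁺ + 4e⁻ → n(O₂) = 1.143/4 = 0.2858 mol → 6.40 L

33.7 g Co; 6.40 L O₂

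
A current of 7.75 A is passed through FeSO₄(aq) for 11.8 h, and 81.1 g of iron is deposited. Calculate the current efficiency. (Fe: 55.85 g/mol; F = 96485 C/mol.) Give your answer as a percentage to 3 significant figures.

Q = 7.75 × 42480 = 3.292×10^5 C
n(e⁻) = 3.292×10^5 / 96485 = 3.412 mol
Fe²⁺ + 2e⁻ → Fe, so theoretical n(Fe) = 1.706 mol → 95.28 g
Efficiency = 81.1 / 95.28 = 0.8512 = 85.1%

85.1%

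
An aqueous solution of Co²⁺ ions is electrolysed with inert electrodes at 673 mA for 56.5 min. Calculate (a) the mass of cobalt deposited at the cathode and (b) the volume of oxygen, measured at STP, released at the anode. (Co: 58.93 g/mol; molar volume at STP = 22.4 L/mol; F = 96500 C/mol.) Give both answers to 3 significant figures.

0.697 g Co; 0.132 L O₂

Q = 0.673 × 3390 = 2281 C; n(e⁻) = 2281 / 96500 = 0.02364 mol
Cathode: Co²⁺ + 2e⁻ → Co → n(Co) = 0.02364/2 = 0.01182 mol → 0.697 g
Anode: 2H₂O → O₂ + 4H⁺ + 4e⁻ → n(O₂) = 0.02364/4 = 0.005910 mol → 0.132 L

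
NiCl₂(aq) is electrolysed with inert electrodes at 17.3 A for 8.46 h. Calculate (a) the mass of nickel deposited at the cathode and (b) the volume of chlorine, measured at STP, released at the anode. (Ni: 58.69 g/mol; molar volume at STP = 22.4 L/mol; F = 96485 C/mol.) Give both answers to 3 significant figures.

160 g Ni; 61.2 L Cl₂

Q = 17.3 × 30456 = 5.269×10^5 C; n(e⁻) = 5.269×10^5 / 96485 = 5.461 mol
Cathode: Ni²⁺ + 2e⁻ → Ni → n(Ni) = 5.461/2 = 2.731 mol → 160 g
Anode: 2Cl⁻ → Cl₂ + 2e⁻ → n(Cl₂) = 5.461/2 = 2.731 mol → 61.2 L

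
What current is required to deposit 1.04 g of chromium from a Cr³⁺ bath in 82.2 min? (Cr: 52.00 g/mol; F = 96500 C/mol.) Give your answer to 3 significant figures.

1.17 A

n(Cr) = 1.04 / 52.00 = 0.02000 mol
Cr³⁺ + 3e⁻ → Cr, so n(e⁻) = 3 × 0.02000 = 0.06000 mol
Q = 0.06000 × 96500 = 5790 C
I = Q / t = 5790 / 4932 s = 1.17 A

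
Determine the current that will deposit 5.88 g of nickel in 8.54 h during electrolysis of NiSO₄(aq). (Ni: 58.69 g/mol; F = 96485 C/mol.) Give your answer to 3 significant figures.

0.629 A

n(Ni) = 5.88 / 58.69 = 0.1002 mol
Ni²⁺ + 2e⁻ → Ni, so n(e⁻) = 2 × 0.1002 = 0.2004 mol
Q = 0.2004 × 96485 = 19340 C
I = Q / t = 19340 / 30744 s = 0.629 A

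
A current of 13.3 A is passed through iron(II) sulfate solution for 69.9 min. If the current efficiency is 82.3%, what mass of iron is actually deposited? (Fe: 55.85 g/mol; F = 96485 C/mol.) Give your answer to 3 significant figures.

13.3 g

Q = 13.3 × 4194 = 55780 C
n(e⁻) = 55780 / 96485 = 0.5781 mol
Fe²⁺ + 2e⁻ → Fe, so theoretical m(Fe) = 0.2891 × 55.85 = 16.15 g
Actual mass = 82.3% × 16.15 = 13.3 g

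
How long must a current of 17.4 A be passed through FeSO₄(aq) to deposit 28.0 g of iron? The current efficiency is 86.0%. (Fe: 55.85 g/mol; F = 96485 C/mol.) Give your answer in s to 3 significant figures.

n(Fe) = 28.0 / 55.85 = 0.5013 mol
Fe²⁺ + 2e⁻ → Fe, so n(e⁻) = 2 × 0.5013 = 1.003 mol
Q = 1.003 × 96485 / 0.860 = 1.125×10^5 C
t = Q / I = 1.125×10^5 / 17.4 = 6466 s

6470 s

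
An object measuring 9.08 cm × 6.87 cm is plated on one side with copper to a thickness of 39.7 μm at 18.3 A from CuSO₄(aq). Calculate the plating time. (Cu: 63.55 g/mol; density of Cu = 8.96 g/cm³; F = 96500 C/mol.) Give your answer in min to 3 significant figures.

6.14 min

Plated area = 9.08 × 6.87 = 62.38 cm²
Volume = 62.38 × 39.7×10⁻⁴ cm = 0.2476 cm³
m(Cu) = 0.2476 × 8.96 = 2.218 g
n(Cu) = 2.218 / 63.55 = 0.03490 mol; n(e⁻) = 2 × 0.03490 = 0.06980 mol
Q = 0.06980 × 96500 = 6736 C
t = 6736 / 18.3 = 368.1 s = 6.14 min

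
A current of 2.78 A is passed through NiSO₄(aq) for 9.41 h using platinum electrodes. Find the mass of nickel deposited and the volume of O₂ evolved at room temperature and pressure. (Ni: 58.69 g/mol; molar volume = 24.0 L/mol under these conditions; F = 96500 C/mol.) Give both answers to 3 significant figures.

28.6 g Ni; 5.86 L O₂

Q = 2.78 × 33876 = 94180 C; n(e⁻) = 94180 / 96500 = 0.9760 mol
Cathode: Ni²⁺ + 2e⁻ → Ni → n(Ni) = 0.9760/2 = 0.4880 mol → 28.6 g
Anode: 2H₂O → O₂ + 4H⁺ + 4e⁻ → n(O₂) = 0.9760/4 = 0.2440 mol → 5.86 L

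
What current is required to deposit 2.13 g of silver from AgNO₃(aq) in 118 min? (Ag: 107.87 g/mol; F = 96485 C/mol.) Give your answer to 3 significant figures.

n(Ag) = 2.13 / 107.87 = 0.01975 mol
Ag⁺ + e⁻ → Ag, so n(e⁻) = 0.01975 mol
Q = 0.01975 × 96485 = 1906 C
I = Q / t = 1906 / 7080 s = 0.269 A

0.269 A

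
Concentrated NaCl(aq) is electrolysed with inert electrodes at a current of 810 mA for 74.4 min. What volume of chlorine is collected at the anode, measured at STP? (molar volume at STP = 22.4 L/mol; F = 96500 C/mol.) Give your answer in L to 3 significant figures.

0.420 L

Charge passed = 0.810 × 4464 = 3616 C
Moles of electrons = 3616 / 96500 = 0.03747 mol
2Cl⁻ → Cl₂ + 2e⁻, so n(Cl₂) = 0.03747 / 2 = 0.01874 mol
V = 0.01874 × 22.4 = 0.4198 L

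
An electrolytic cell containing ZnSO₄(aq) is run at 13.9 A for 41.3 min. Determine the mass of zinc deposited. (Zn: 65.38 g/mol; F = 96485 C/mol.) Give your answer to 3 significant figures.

Charge passed = 13.9 × 2478 = 34440 C
n(e⁻) = 34440 / 96485 = 0.3569 mol
Zn²⁺ + 2e⁻ → Zn, so n(Zn) = 0.3569 / 2 = 0.1785 mol
m = 0.1785 × 65.38 = 11.7 g

11.7 g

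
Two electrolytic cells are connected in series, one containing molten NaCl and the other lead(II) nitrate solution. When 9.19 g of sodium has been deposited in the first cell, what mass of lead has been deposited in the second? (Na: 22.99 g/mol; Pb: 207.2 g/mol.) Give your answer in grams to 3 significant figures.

n(Na) = 9.19 / 22.99 = 0.3997 mol
Na⁺ + e⁻ → Na, so n(e⁻) = 0.3997 mol
Since the cells are in series, n(e⁻) in the Pb cell is also 0.3997 mol.
Pb²⁺ + 2e⁻ → Pb, so n(Pb) = 0.3997 / 2 = 0.1999 mol
m(Pb) = 0.1999 × 207.2 = 41.4 g

41.4 g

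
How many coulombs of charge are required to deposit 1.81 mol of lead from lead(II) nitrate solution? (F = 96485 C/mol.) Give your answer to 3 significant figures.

3.49×10^5 C

Pb²⁺ + 2e⁻ → Pb, so n(e⁻) = 2 × 1.81 = 3.620 mol
Q = 3.620 × 96485 = 3.493×10^5 C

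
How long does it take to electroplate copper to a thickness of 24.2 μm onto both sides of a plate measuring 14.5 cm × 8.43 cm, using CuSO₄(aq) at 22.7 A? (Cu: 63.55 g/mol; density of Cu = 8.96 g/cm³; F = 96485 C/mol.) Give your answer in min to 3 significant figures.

Plated area = 2 × 14.5 × 8.43 = 244.5 cm²
Volume = 244.5 × 24.2×10⁻⁴ cm = 0.5917 cm³
m(Cu) = 0.5917 × 8.96 = 5.302 g
n(Cu) = 5.302 / 63.55 = 0.08343 mol; n(e⁻) = 2 × 0.08343 = 0.1669 mol
Q = 0.1669 × 96485 = 16100 C
t = 16100 / 22.7 = 709.3 s = 11.8 min

11.8 min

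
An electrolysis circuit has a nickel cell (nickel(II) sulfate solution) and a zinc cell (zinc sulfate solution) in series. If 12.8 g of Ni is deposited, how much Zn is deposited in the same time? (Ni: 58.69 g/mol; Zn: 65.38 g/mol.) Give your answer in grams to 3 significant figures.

14.3 g

n(Ni) = 12.8 / 58.69 = 0.2181 mol
Ni²⁺ + 2e⁻ → Ni, so n(e⁻) = 2 × 0.2181 = 0.4362 mol
In series, the same 0.4362 mol of electrons flows through the second cell.
Zn²⁺ + 2e⁻ → Zn, so n(Zn) = 0.4362 / 2 = 0.2181 mol
m(Zn) = 0.2181 × 65.38 = 14.3 g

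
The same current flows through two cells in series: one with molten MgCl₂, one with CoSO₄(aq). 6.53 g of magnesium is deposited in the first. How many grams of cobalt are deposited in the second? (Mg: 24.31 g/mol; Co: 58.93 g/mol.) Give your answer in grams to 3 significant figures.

15.8 g

n(Mg) = 6.53 / 24.31 = 0.2686 mol
Mg²⁺ + 2e⁻ → Mg, so n(e⁻) = 2 × 0.2686 = 0.5372 mol
In series, the same 0.5372 mol of electrons flows through the second cell.
Co²⁺ + 2e⁻ → Co, so n(Co) = 0.5372 / 2 = 0.2686 mol
m(Co) = 0.2686 × 58.93 = 15.8 g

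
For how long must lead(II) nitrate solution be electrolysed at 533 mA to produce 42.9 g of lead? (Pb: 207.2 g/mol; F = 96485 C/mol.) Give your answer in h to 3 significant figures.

n(Pb) = 42.9 / 207.2 = 0.2070 mol
Pb²⁺ + 2e⁻ → Pb, so n(e⁻) = 2 × 0.2070 = 0.4140 mol
Q = 0.4140 × 96485 = 39940 C
t = Q / I = 39940 / 0.533 = 74930 s = 20.8 h

20.8 h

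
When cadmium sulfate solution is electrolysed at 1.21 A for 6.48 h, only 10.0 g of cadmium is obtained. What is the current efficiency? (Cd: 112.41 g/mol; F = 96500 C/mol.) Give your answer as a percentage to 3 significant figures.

Q = 1.21 × 23328 = 28230 C
n(e⁻) = 28230 / 96500 = 0.2925 mol
Cd²⁺ + 2e⁻ → Cd, so theoretical n(Cd) = 0.1463 mol → 16.45 g
Efficiency = 10.0 / 16.45 = 0.6079 = 60.8%

60.8%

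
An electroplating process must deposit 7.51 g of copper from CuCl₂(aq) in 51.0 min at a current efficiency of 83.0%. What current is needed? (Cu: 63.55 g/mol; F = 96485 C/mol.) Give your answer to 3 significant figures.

8.98 A

n(Cu) = 7.51 / 63.55 = 0.1182 mol
Cu²⁺ + 2e⁻ → Cu, so n(e⁻) = 2 × 0.1182 = 0.2364 mol
Q = 0.2364 × 96485 / 0.830 = 27480 C
I = Q / t = 27480 / 3060 s = 8.98 A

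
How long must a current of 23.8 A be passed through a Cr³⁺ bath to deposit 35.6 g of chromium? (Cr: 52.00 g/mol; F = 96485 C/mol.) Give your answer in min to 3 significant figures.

n(Cr) = 35.6 / 52.00 = 0.6846 mol
Cr³⁺ + 3e⁻ → Cr, so n(e⁻) = 3 × 0.6846 = 2.054 mol
Q = 2.054 × 96485 = 1.982×10^5 C
t = Q / I = 1.982×10^5 / 23.8 = 8328 s = 139 min

139 min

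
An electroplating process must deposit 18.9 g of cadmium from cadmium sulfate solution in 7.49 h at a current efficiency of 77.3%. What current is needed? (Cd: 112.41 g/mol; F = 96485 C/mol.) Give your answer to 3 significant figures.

n(Cd) = 18.9 / 112.41 = 0.1681 mol
Cd²⁺ + 2e⁻ → Cd, so n(e⁻) = 2 × 0.1681 = 0.3362 mol
Q = 0.3362 × 96485 / 0.773 = 41960 C
I = Q / t = 41960 / 26964 s = 1.56 A

1.56 A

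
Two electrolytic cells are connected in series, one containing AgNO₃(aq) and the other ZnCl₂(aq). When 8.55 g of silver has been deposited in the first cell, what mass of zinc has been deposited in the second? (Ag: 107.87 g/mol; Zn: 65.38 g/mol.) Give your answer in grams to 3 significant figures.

2.59 g

n(Ag) = 8.55 / 107.87 = 0.07926 mol
Ag⁺ + e⁻ → Ag, so n(e⁻) = 0.07926 mol
Since the cells are in series, n(e⁻) in the Zn cell is also 0.07926 mol.
Zn²⁺ + 2e⁻ → Zn, so n(Zn) = 0.07926 / 2 = 0.03963 mol
m(Zn) = 0.03963 × 65.38 = 2.59 g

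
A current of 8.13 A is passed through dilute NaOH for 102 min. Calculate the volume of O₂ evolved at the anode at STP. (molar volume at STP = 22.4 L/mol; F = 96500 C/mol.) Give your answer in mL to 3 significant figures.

Q = It = 8.13 × 6120 = 49760 C
n(e⁻) = Q/F = 49760/96500 = 0.5156 mol
2H₂O → O₂ + 4H⁺ + 4e⁻, so n(O₂) = 0.5156 / 4 = 0.1289 mol
V = 0.1289 × 22.4 = 2.887 L
= 2890 mL

2890 mL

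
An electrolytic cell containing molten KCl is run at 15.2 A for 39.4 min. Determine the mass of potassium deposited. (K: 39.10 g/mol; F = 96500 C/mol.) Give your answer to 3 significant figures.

14.6 g

Charge passed = 15.2 × 2364 = 35930 C
Moles of electrons = 35930 / 96500 = 0.3723 mol
K⁺ + e⁻ → K, so n(K) = 0.3723 mol
m = 0.3723 × 39.10 = 14.6 g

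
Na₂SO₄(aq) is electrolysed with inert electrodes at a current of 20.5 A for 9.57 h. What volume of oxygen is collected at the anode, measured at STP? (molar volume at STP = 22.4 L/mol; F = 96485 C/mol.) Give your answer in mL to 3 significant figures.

41000 mL

Charge passed = 20.5 × 34452 = 7.063×10^5 C
n(e⁻) = Q/F = 7.063×10^5/96485 = 7.320 mol
2H₂O → O₂ + 4H⁺ + 4e⁻, so n(O₂) = 7.320 / 4 = 1.830 mol
V = 1.830 × 22.4 = 40.99 L
= 41000 mL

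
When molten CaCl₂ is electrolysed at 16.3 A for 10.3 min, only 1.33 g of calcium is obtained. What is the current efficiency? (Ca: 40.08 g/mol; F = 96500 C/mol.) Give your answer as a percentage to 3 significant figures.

Q = 16.3 × 618 = 10070 C
n(e⁻) = 10070 / 96500 = 0.1044 mol
Ca²⁺ + 2e⁻ → Ca, so theoretical n(Ca) = 0.05220 mol → 2.092 g
Efficiency = 1.33 / 2.092 = 0.6358 = 63.6%

63.6%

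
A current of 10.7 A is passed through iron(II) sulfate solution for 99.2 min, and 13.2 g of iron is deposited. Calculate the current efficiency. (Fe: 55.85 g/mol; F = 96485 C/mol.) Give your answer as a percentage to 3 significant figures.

71.6%

Q = 10.7 × 5952 = 63690 C
n(e⁻) = 63690 / 96485 = 0.6601 mol
Fe²⁺ + 2e⁻ → Fe, so theoretical n(Fe) = 0.3301 mol → 18.44 g
Efficiency = 13.2 / 18.44 = 0.7158 = 71.6%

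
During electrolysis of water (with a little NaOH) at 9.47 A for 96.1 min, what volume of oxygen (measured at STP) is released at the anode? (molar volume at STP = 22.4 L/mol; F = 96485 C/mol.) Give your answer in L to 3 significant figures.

Q = It = 9.47 × 5766 = 54600 C
Moles of electrons = 54600 / 96485 = 0.5659 mol
2H₂O → O₂ + 4H⁺ + 4e⁻, so n(O₂) = 0.5659 / 4 = 0.1415 mol
V = 0.1415 × 22.4 = 3.170 L

3.17 L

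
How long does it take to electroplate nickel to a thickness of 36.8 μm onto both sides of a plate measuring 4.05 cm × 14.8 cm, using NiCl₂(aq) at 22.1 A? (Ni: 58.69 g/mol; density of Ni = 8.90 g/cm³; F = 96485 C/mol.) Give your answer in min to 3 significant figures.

Plated area = 2 × 4.05 × 14.8 = 119.9 cm²
Volume = 119.9 × 36.8×10⁻⁴ cm = 0.4412 cm³
m(Ni) = 0.4412 × 8.90 = 3.927 g
n(Ni) = 3.927 / 58.69 = 0.06691 mol; n(e⁻) = 2 × 0.06691 = 0.1338 mol
Q = 0.1338 × 96485 = 12910 C
t = 12910 / 22.1 = 584.2 s = 9.74 min

9.74 min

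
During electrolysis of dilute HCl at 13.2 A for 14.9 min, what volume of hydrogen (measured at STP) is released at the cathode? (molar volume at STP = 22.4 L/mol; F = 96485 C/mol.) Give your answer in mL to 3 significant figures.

1370 mL

Charge passed = 13.2 × 894 = 11800 C
Moles of electrons = 11800 / 96485 = 0.1223 mol
2H⁺ + 2e⁻ → H₂, so n(H₂) = 0.1223 / 2 = 0.06115 mol
V = 0.06115 × 22.4 = 1.370 L
= 1370 mL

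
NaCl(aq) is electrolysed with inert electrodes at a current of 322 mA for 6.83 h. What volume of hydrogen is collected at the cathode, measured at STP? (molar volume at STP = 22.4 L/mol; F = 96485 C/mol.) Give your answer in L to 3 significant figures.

Charge passed = 0.322 × 24588 = 7917 C
Moles of electrons = 7917 / 96485 = 0.08205 mol
2H⁺ + 2e⁻ → H₂, so n(H₂) = 0.08205 / 2 = 0.04103 mol
V = 0.04103 × 22.4 = 0.9191 L

0.919 L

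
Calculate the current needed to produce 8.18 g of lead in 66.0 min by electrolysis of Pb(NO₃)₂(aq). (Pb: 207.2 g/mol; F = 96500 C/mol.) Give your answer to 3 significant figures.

1.92 A

n(Pb) = 8.18 / 207.2 = 0.03948 mol
Pb²⁺ + 2e⁻ → Pb, so n(e⁻) = 2 × 0.03948 = 0.07896 mol
Q = 0.07896 × 96500 = 7620 C
I = Q / t = 7620 / 3960 s = 1.92 A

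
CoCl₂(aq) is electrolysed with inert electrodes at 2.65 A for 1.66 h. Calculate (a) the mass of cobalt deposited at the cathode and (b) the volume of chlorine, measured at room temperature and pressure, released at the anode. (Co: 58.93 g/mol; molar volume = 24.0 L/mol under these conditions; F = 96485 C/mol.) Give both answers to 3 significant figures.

Q = 2.65 × 5976 = 15840 C; n(e⁻) = 15840 / 96485 = 0.1642 mol
Cathode: Co²⁺ + 2e⁻ → Co → n(Co) = 0.1642/2 = 0.08210 mol → 4.84 g
Anode: 2Cl⁻ → Cl₂ + 2e⁻ → n(Cl₂) = 0.1642/2 = 0.08210 mol → 1.97 L

4.84 g Co; 1.97 L Cl₂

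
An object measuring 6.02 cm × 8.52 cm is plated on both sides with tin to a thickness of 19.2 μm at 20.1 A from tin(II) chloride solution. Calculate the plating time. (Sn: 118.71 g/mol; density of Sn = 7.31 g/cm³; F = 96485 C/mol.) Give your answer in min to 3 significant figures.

1.94 min

Plated area = 2 × 6.02 × 8.52 = 102.6 cm²
Volume = 102.6 × 19.2×10⁻⁴ cm = 0.1970 cm³
m(Sn) = 0.1970 × 7.31 = 1.440 g
n(Sn) = 1.440 / 118.71 = 0.01213 mol; n(e⁻) = 2 × 0.01213 = 0.02426 mol
Q = 0.02426 × 96485 = 2341 C
t = 2341 / 20.1 = 116.5 s = 1.94 min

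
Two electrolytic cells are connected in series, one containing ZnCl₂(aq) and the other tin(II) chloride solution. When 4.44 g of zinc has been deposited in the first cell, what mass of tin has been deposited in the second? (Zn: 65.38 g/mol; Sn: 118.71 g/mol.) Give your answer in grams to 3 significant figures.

8.06 g

n(Zn) = 4.44 / 65.38 = 0.06791 mol
Zn²⁺ + 2e⁻ → Zn, so n(e⁻) = 2 × 0.06791 = 0.1358 mol
The cells are in series, so the same charge (and hence the same n(e⁻) = 0.1358 mol) passes through both.
Sn²⁺ + 2e⁻ → Sn, so n(Sn) = 0.1358 / 2 = 0.06790 mol
m(Sn) = 0.06790 × 118.71 = 8.06 g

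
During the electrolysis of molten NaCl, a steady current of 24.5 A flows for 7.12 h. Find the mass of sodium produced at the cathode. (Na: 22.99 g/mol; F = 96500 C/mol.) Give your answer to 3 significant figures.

150 g

Q = It = 24.5 × 25632 = 6.280×10^5 C
Moles of electrons = 6.280×10^5 / 96500 = 6.508 mol
Na⁺ + e⁻ → Na, so n(Na) = 6.508 mol
m = 6.508 × 22.99 = 150 g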